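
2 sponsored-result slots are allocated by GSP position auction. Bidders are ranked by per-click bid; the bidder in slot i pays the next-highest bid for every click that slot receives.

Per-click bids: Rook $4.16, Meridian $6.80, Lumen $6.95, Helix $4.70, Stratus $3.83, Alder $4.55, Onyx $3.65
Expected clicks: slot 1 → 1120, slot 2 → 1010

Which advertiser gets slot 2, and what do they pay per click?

Meridian; $4.70 per click

Ranked by bid: $6.95 (Lumen) > $6.80 (Meridian) > $4.70 (Helix) > …
Slot 2 goes to the second-ranked bidder, Meridian, who pays the next bid down: $4.70/click.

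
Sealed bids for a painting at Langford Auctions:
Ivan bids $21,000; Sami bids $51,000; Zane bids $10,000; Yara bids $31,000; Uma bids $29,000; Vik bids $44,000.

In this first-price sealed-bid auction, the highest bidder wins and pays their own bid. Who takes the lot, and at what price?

Rule: the highest bidder wins and pays their own bid.
Sorting bids: 51,000 (Sami) > 44,000 (Vik) > 31,000 (Yara) > 29,000 (Uma) > 21,000 (Ivan) > 10,000 (Zane)
Sami has the highest bid and pays exactly that: $51,000.

Sami pays $51,000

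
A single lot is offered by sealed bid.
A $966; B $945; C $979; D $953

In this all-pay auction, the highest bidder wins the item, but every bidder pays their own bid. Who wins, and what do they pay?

All-pay auction: the highest bidder wins the item, but every bidder pays their own bid.
Bids ranked: 979 (C) > 966 (A) > 953 (D) > 945 (B)
C is highest and takes the item; every bidder forfeits their bid.

C pays $979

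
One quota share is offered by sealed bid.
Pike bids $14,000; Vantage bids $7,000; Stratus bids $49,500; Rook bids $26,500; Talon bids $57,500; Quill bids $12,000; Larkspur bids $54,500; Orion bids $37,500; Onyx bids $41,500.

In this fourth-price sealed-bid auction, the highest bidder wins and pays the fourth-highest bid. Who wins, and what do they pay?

Talon pays $41,500

Fourth-price sealed-bid auction: the highest bidder wins and pays the fourth-highest bid.
Sorting bids: 57,500 (Talon) > 54,500 (Larkspur) > 49,500 (Stratus) > 41,500 (Onyx) > 37,500 (Orion) > 26,500 (Rook) > …
Talon is highest; pays the fourth-highest bid, $41,500.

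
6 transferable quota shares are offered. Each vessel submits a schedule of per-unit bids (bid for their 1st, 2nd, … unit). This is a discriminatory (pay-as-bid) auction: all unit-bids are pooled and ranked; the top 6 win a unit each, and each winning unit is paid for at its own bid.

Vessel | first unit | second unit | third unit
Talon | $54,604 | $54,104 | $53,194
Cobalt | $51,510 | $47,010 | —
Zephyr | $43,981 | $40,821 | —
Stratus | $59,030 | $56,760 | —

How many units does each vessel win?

All unit-bids, highest first — top 6: 59,030 (Stratus-1), 56,760 (Stratus-2), 54,604 (Talon-1), 54,104 (Talon-2), 53,194 (Talon-3), 51,510 (Cobalt-1)
Next rejected bid: $47,010 (not a price — pay-as-bid).
Allocation: Cobalt 1, Stratus 2, Talon 3.

Cobalt 1, Stratus 2, Talon 3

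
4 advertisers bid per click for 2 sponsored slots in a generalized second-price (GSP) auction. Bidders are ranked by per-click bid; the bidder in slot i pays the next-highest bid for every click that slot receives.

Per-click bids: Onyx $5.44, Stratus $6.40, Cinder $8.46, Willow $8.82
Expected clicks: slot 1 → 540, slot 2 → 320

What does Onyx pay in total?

Per-click bids in order: $8.82 (Willow) > $8.46 (Cinder) > $6.40 (Stratus) > …
Onyx ranks below slot 2 → no slot, pays nothing.

Onyx pays $0.00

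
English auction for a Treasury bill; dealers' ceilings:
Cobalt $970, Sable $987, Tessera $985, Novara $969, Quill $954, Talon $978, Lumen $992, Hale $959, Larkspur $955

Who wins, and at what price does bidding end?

Lumen wins at $987

Limits in order: 992 (Lumen) > 987 (Sable) > 985 (Tessera) > 978 (Talon) > 970 (Cobalt) > 969 (Novara) > …
Sable is the last rival to drop out, at $987; Lumen remains and wins at that price.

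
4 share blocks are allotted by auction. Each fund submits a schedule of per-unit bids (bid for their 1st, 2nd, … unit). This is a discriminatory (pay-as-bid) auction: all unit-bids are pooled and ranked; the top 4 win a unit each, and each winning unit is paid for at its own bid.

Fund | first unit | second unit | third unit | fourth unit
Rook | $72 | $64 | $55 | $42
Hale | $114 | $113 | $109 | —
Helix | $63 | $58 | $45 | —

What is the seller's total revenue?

Total revenue: $408

All unit-bids, highest first — top 4: 114 (Hale-1), 113 (Hale-2), 109 (Hale-3), 72 (Rook-1)
Next rejected bid: $64 (not a price — pay-as-bid).
Each winning unit pays its own bid.
Revenue = 114 + 113 + 109 + 72 = $408.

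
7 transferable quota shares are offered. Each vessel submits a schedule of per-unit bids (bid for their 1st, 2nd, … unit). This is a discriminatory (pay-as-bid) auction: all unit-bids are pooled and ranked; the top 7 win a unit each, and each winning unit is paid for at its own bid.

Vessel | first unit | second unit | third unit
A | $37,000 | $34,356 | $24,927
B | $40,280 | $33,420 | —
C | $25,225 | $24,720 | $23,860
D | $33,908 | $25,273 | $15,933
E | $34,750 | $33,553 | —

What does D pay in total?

D pays $33,908

All unit-bids, highest first — top 7: 40,280 (B-1), 37,000 (A-1), 34,750 (E-1), 34,356 (A-2), 33,908 (D-1), 33,553 (E-2), 33,420 (B-2)
Next rejected bid: $25,273 (not a price — pay-as-bid).
D's winning unit-bids: 33,908 = $33,908.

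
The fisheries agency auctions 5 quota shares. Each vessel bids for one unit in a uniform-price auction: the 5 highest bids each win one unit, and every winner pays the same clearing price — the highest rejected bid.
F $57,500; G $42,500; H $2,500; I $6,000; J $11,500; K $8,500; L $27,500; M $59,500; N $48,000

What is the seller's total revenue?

Total revenue: $57,500

Sorting: 59,500 (M), 57,500 (F), 48,000 (N), 42,500 (G), 27,500 (L), 11,500 (J), 8,500 (K), …
Winners (5 units): M, F, N, G, L.
Highest unsuccessful bid: $11,500 → clearing price.
Total revenue = 5 × $11,500 = $57,500.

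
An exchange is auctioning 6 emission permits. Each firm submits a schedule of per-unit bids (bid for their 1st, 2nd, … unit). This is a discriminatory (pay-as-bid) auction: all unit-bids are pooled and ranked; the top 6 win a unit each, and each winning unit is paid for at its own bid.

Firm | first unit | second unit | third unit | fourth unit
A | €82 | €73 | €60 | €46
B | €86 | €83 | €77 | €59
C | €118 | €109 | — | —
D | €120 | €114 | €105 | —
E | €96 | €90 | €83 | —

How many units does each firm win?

C 2, D 3, E 1

All unit-bids, highest first — top 6: 120 (D-1), 118 (C-1), 114 (D-2), 109 (C-2), 105 (D-3), 96 (E-1)
Next rejected bid: €90 (not a price — pay-as-bid).
Allocation: C 2, D 3, E 1.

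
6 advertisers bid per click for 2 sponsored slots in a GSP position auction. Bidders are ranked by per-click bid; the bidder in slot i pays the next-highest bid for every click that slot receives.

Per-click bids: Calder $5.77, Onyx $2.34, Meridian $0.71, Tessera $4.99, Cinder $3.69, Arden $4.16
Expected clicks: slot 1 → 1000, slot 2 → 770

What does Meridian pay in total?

Sorting advertisers: $5.77 (Calder) > $4.99 (Tessera) > $4.16 (Arden) > …
Meridian ranks below slot 2 → no slot, pays nothing.

Meridian pays $0.00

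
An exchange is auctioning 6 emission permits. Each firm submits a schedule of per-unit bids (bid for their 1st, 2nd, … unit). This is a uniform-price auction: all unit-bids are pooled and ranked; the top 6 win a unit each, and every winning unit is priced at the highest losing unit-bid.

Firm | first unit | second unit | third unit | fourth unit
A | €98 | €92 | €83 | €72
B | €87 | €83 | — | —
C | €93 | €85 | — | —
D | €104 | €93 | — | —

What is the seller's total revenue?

Total revenue: €510

Merging the schedules and taking the best 6: 104 (D-1), 98 (A-1), 93 (C-1), 93 (D-2), 92 (A-2), 87 (B-1)
Highest rejected unit-bid = €85.
Allocation: A 2, B 1, C 1, D 2. Every unit priced at €85.
Revenue = 6 × 85 = €510.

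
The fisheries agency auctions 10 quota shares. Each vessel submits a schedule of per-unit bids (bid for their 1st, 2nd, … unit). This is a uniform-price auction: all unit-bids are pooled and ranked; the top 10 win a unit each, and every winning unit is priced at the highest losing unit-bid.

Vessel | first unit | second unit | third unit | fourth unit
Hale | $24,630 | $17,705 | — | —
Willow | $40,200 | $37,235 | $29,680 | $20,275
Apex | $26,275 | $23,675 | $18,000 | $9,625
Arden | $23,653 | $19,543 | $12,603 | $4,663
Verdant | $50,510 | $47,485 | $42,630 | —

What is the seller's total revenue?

Total revenue: $202,750

Merging the schedules and taking the best 10: 50,510 (Verdant-1), 47,485 (Verdant-2), 42,630 (Verdant-3), 40,200 (Willow-1), 37,235 (Willow-2), 29,680 (Willow-3), 26,275 (Apex-1), 24,630 (Hale-1), 23,675 (Apex-2), 23,653 (Arden-1)
Highest rejected unit-bid = $20,275.
Allocation: Apex 2, Arden 1, Hale 1, Verdant 3, Willow 3. Every unit priced at $20,275.
Revenue = 10 × 20,275 = $202,750.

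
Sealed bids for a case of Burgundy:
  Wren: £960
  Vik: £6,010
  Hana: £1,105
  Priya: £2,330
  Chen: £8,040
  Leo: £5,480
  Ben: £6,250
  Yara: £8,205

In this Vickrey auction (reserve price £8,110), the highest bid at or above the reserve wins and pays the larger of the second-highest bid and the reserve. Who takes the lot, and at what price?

Yara pays £8,110

Sorting bids: 8,205 (Yara) > 8,040 (Chen) > 6,250 (Ben) > 6,010 (Vik) > 5,480 (Leo) > 2,330 (Priya) > …
Yara has the top bid at or above the reserve (£8,205).
max(second-highest £8,040, reserve £8,110) = £8,110.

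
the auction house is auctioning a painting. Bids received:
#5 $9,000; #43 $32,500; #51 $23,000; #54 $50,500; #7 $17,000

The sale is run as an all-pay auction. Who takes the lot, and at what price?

All-pay auction: the highest bidder wins the item, but every bidder pays their own bid.
Sorting bids: 50,500 (#54) > 32,500 (#43) > 23,000 (#51) > 17,000 (#7) > 9,000 (#5)
#54 is highest and takes the item; every bidder forfeits their bid.

#54 pays $50,500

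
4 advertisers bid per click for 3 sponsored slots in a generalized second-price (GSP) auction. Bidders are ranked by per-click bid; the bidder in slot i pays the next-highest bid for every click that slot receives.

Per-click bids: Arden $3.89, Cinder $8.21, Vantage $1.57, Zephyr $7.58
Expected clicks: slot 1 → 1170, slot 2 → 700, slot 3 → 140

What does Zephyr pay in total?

Zephyr pays $2723.00

Ranked by bid: $8.21 (Cinder) > $7.58 (Zephyr) > $3.89 (Arden) > $1.57 (Vantage)
Zephyr holds slot 2 → pays next bid $3.89 × 700 clicks = $2723.00.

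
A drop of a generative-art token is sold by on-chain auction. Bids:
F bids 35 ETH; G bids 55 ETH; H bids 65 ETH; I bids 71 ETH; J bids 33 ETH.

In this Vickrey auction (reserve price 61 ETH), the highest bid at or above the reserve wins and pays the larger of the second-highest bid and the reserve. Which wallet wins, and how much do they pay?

I pays 65 ETH

Vickrey auction (reserve price 61 ETH): the highest bid at or above the reserve wins and pays the larger of the second-highest bid and the reserve.
Bids ranked: 71 (I) > 65 (H) > 55 (G) > 35 (F) > 33 (J)
Highest eligible bid: I at 71 ETH.
max(second-highest 65 ETH, reserve 61 ETH) = 65 ETH; the reserve does not bind.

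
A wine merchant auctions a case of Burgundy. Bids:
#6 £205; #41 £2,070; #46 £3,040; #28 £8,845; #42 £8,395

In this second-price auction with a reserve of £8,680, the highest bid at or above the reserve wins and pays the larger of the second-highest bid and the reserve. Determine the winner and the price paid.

Second-price auction with a reserve of £8,680: the highest bid at or above the reserve wins and pays the larger of the second-highest bid and the reserve.
Sorting bids: 8,845 (#28) > 8,395 (#42) > 3,040 (#46) > 2,070 (#41) > 205 (#6)
Highest eligible bid: #28 at £8,845.
Second-highest bid £8,395 is below the reserve £8,680, so the reserve binds → payment £8,680.

#28 pays £8,680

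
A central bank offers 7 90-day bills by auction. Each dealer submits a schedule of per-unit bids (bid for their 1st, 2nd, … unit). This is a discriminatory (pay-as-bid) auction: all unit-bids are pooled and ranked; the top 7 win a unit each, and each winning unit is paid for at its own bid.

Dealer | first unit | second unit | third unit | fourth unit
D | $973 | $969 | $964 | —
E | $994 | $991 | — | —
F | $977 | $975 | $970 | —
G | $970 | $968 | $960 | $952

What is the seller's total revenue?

All unit-bids, highest first — top 7: 994 (E-1), 991 (E-2), 977 (F-1), 975 (F-2), 973 (D-1), 970 (F-3), 970 (G-1)
Next rejected bid: $969 (not a price — pay-as-bid).
Each winning unit pays its own bid.
Revenue = 994 + 991 + 977 + 975 + 973 + 970 + 970 = $6,850.

Total revenue: $6,850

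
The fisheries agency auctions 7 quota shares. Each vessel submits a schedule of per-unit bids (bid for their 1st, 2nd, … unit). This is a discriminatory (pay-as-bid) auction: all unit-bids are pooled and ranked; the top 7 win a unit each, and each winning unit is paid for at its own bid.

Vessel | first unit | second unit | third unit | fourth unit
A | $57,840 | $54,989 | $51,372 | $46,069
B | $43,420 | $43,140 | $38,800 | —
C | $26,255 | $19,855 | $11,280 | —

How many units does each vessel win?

Pooled unit-bids ranked (top 7): 57,840 (A-1), 54,989 (A-2), 51,372 (A-3), 46,069 (A-4), 43,420 (B-1), 43,140 (B-2), 38,800 (B-3)
Next rejected bid: $26,255 (not a price — pay-as-bid).
Allocation: A 4, B 3.

A 4, B 3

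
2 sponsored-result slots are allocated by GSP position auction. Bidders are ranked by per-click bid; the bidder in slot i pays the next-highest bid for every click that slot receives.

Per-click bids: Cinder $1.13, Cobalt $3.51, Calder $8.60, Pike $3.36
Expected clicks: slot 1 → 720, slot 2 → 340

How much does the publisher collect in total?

Ranked by bid: $8.60 (Calder) > $3.51 (Cobalt) > $3.36 (Pike) > …
Slot 1: Calder pays $3.51 × 720 = $2527.20
Slot 2: Cobalt pays $3.36 × 340 = $1142.40
Total = $3669.60

Total revenue: $3669.60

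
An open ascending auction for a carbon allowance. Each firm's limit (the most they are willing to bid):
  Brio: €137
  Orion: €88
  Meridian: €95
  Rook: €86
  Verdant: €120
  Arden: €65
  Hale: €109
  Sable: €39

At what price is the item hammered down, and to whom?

Brio wins at €120

Sorting limits: 137 (Brio) > 120 (Verdant) > 109 (Hale) > 95 (Meridian) > 88 (Orion) > 86 (Rook) > …
Bidding ends when Verdant exits at €120; Brio takes it.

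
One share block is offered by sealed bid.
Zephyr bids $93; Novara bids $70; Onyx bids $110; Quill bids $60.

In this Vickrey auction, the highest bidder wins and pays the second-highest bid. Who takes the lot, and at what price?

Onyx pays $93

Vickrey auction: the highest bidder wins and pays the second-highest bid.
Bids ranked: 110 (Onyx) > 93 (Zephyr) > 70 (Novara) > 60 (Quill)
Onyx is highest; pays the second-highest bid, $93.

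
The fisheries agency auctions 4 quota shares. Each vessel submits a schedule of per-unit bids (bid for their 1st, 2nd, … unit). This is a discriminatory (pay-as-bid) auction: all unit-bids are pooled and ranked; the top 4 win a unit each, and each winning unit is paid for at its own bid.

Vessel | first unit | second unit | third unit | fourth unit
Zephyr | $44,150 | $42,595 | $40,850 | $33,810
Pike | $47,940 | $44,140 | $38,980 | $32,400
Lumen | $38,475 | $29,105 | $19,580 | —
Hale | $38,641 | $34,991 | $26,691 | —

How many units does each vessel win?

Merging the schedules and taking the best 4: 47,940 (Pike-1), 44,150 (Zephyr-1), 44,140 (Pike-2), 42,595 (Zephyr-2)
Next rejected bid: $40,850 (not a price — pay-as-bid).
Allocation: Pike 2, Zephyr 2.

Pike 2, Zephyr 2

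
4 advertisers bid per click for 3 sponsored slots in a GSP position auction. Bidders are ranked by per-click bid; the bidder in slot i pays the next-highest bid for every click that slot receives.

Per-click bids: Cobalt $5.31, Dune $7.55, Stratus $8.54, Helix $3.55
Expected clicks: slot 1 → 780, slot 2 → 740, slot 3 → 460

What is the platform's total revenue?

Total revenue: $11451.40

Per-click bids in order: $8.54 (Stratus) > $7.55 (Dune) > $5.31 (Cobalt) > $3.55 (Helix)
Slot 1: Stratus pays $7.55 × 780 = $5889.00
Slot 2: Dune pays $5.31 × 740 = $3929.40
Slot 3: Cobalt pays $3.55 × 460 = $1633.00
Total = $11451.40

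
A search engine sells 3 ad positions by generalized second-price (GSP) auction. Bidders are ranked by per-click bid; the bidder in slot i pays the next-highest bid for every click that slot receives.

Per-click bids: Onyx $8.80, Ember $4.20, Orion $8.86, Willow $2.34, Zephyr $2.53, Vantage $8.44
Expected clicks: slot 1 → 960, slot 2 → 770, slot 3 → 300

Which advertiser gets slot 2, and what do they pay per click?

Onyx; $8.44 per click

Per-click bids in order: $8.86 (Orion) > $8.80 (Onyx) > $8.44 (Vantage) > $4.20 (Ember) > …
Slot 2 goes to the second-ranked bidder, Onyx, who pays the next bid down: $8.44/click.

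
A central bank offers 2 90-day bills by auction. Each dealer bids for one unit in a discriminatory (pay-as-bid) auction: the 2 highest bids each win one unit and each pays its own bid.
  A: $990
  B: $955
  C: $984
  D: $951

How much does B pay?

B pays $0

Bids ranked high→low: 990 (A), 984 (C), 955 (B), 951 (D)
The 2 highest are A, C.
B does not win → $0.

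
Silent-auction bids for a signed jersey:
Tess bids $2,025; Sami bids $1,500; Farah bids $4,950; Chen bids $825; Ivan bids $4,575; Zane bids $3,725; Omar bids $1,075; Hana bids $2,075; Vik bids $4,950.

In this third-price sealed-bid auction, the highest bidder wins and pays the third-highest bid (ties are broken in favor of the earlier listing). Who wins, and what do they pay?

Farah pays $4,575

Rule: the highest bidder wins and pays the third-highest bid.
Bids in order: 4,950 (Farah) > 4,950 (Vik) > 4,575 (Ivan) > 3,725 (Zane) > 2,075 (Hana) > 2,025 (Tess) > …
Tie at $4,950 → Farah wins by tie-break.
Farah wins; payment is bid #3 in the ranking = $4,575.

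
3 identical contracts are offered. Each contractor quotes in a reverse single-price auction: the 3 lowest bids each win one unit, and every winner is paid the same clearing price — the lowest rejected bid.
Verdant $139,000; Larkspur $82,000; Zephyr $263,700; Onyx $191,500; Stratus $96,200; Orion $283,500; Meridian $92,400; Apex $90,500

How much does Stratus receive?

Stratus is paid $0

Sorting: 82,000 (Larkspur), 90,500 (Apex), 92,400 (Meridian), 96,200 (Stratus), 139,000 (Verdant), …
The 3 lowest are Larkspur, Apex, Meridian.
Clearing price = lowest rejected bid = $96,200.
Stratus does not win → is paid $0.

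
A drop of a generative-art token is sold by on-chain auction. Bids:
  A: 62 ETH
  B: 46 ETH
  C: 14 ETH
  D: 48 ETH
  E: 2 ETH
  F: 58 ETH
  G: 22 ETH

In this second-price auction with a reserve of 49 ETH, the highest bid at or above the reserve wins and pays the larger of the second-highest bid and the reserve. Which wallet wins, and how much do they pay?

A pays 58 ETH

Second-price auction with a reserve of 49 ETH: the highest bid at or above the reserve wins and pays the larger of the second-highest bid and the reserve.
Sorting bids: 62 (A) > 58 (F) > 48 (D) > 46 (B) > 22 (G) > 14 (C) > …
A has the top bid at or above the reserve (62 ETH).
max(second-highest 58 ETH, reserve 49 ETH) = 58 ETH; the reserve does not bind.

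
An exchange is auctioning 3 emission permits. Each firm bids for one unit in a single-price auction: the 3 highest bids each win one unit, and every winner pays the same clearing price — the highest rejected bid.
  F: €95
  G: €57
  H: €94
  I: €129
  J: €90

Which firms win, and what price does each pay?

Sorting: 129 (I), 95 (F), 94 (H), 90 (J), 57 (G)
Top 3: I, F, H.
Highest unsuccessful bid: €90 → clearing price.

I, F, H; each pays €90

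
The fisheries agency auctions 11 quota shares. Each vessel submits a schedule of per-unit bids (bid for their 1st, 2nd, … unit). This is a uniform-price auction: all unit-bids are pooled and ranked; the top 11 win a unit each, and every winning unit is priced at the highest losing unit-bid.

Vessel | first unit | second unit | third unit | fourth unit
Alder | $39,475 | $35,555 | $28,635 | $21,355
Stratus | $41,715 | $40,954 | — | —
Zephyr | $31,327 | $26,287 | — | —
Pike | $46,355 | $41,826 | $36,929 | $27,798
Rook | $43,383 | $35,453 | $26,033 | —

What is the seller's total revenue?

Pooled unit-bids ranked (top 11): 46,355 (Pike-1), 43,383 (Rook-1), 41,826 (Pike-2), 41,715 (Stratus-1), 40,954 (Stratus-2), 39,475 (Alder-1), 36,929 (Pike-3), 35,555 (Alder-2), 35,453 (Rook-2), 31,327 (Zephyr-1), 28,635 (Alder-3)
First bid not allocated: $27,798.
Allocation: Alder 3, Pike 3, Rook 2, Stratus 2, Zephyr 1. Every unit priced at $27,798.
Revenue = 11 × 27,798 = $305,778.

Total revenue: $305,778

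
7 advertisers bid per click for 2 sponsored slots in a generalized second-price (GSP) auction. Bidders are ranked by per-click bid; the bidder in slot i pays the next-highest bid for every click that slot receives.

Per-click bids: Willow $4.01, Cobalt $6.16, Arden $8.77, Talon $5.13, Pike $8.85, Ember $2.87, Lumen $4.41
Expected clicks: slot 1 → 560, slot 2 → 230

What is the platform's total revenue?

Per-click bids in order: $8.85 (Pike) > $8.77 (Arden) > $6.16 (Cobalt) > …
Slot 1: Pike pays $8.77 × 560 = $4911.20
Slot 2: Arden pays $6.16 × 230 = $1416.80
Total = $6328.00

Total revenue: $6328.00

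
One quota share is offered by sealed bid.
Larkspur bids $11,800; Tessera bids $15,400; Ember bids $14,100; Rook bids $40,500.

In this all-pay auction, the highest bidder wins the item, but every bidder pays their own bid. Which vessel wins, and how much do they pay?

Rook pays $40,500

Sorting bids: 40,500 (Rook) > 15,400 (Tessera) > 14,100 (Ember) > 11,800 (Larkspur)
Rook wins with the top bid; all bids are sunk regardless.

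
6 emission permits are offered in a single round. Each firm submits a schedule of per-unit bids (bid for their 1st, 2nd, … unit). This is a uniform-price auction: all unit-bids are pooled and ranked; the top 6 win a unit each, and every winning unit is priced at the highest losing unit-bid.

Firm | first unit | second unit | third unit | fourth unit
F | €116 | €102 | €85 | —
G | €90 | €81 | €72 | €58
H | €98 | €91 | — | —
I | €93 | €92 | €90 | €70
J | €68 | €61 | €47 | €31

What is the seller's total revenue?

Pooled unit-bids ranked (top 6): 116 (F-1), 102 (F-2), 98 (H-1), 93 (I-1), 92 (I-2), 91 (H-2)
Highest rejected unit-bid = €90.
Allocation: F 2, H 2, I 2. Every unit priced at €90.
Revenue = 6 × 90 = €540.

Total revenue: €540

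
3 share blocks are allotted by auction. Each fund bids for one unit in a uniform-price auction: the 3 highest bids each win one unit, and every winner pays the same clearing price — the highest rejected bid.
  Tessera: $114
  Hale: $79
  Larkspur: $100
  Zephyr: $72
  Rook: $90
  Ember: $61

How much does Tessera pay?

Bids ranked high→low: 114 (Tessera), 100 (Larkspur), 90 (Rook), 79 (Hale), 72 (Zephyr), …
Top 3: Tessera, Larkspur, Rook.
Highest unsuccessful bid: $79 → clearing price.
Tessera wins → pays $79.

Tessera pays $79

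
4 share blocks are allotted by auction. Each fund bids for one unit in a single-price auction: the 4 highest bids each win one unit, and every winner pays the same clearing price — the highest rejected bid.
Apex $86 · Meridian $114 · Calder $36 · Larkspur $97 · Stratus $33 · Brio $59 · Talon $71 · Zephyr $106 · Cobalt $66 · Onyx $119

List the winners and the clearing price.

Bids ranked high→low: 119 (Onyx), 114 (Meridian), 106 (Zephyr), 97 (Larkspur), 86 (Apex), 71 (Talon), …
Winners (4 units): Onyx, Meridian, Zephyr, Larkspur.
Clearing price = highest rejected bid = $86.

Onyx, Meridian, Zephyr, Larkspur; each pays $86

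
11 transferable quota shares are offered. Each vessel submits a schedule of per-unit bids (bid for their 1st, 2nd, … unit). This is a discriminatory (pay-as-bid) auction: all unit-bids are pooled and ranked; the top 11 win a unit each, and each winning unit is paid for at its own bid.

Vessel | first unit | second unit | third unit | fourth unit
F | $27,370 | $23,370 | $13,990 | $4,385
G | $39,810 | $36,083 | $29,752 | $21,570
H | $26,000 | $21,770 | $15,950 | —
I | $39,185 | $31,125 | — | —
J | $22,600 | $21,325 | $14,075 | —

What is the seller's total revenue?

Pooled unit-bids ranked (top 11): 39,810 (G-1), 39,185 (I-1), 36,083 (G-2), 31,125 (I-2), 29,752 (G-3), 27,370 (F-1), 26,000 (H-1), 23,370 (F-2), 22,600 (J-1), 21,770 (H-2), 21,570 (G-4)
Next rejected bid: $21,325 (not a price — pay-as-bid).
Each winning unit pays its own bid.
Revenue = 39,810 + 39,185 + 36,083 + 31,125 + 29,752 + 27,370 + 26,000 + 23,370 + 22,600 + 21,770 + 21,570 = $318,635.

Total revenue: $318,635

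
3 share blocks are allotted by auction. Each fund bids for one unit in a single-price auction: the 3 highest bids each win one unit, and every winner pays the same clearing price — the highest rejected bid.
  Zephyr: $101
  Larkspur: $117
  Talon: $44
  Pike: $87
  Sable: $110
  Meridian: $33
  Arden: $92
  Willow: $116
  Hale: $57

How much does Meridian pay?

Ordering the bids: 117 (Larkspur), 116 (Willow), 110 (Sable), 101 (Zephyr), 92 (Arden), …
Top 3: Larkspur, Willow, Sable.
Highest unsuccessful bid: $101 → clearing price.
Meridian does not win → pays $0.

Meridian pays $0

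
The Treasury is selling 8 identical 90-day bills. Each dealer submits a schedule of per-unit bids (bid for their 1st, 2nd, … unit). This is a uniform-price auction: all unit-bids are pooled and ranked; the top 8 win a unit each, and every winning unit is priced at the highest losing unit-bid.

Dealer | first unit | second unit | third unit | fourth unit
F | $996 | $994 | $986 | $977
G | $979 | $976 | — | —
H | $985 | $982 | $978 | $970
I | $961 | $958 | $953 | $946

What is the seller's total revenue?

Pooled unit-bids ranked (top 8): 996 (F-1), 994 (F-2), 986 (F-3), 985 (H-1), 982 (H-2), 979 (G-1), 978 (H-3), 977 (F-4)
First bid not allocated: $976.
Allocation: F 4, G 1, H 3. Every unit priced at $976.
Revenue = 8 × 976 = $7,808.

Total revenue: $7,808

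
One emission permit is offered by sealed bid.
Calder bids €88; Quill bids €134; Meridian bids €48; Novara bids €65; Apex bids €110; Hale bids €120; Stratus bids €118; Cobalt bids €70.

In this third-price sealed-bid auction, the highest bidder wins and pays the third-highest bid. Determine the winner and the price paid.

Quill pays €118

Third-price sealed-bid auction: the highest bidder wins and pays the third-highest bid.
Sorting bids: 134 (Quill) > 120 (Hale) > 118 (Stratus) > 110 (Apex) > 88 (Calder) > 70 (Cobalt) > …
Quill is highest; pays the third-highest bid, €118.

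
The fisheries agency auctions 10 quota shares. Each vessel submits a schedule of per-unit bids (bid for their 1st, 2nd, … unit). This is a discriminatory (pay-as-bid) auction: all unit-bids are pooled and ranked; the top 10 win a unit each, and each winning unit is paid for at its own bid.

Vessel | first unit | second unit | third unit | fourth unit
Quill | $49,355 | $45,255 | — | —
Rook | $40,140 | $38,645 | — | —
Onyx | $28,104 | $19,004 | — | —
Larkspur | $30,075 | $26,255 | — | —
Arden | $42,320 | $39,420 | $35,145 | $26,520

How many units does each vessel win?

Arden 4, Larkspur 1, Onyx 1, Quill 2, Rook 2

All unit-bids, highest first — top 10: 49,355 (Quill-1), 45,255 (Quill-2), 42,320 (Arden-1), 40,140 (Rook-1), 39,420 (Arden-2), 38,645 (Rook-2), 35,145 (Arden-3), 30,075 (Larkspur-1), 28,104 (Onyx-1), 26,520 (Arden-4)
Next rejected bid: $26,255 (not a price — pay-as-bid).
Allocation: Arden 4, Larkspur 1, Onyx 1, Quill 2, Rook 2.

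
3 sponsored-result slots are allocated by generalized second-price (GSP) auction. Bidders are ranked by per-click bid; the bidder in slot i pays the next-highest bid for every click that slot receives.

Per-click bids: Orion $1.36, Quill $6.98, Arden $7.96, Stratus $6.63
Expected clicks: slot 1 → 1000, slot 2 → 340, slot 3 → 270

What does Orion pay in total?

Orion pays $0.00

Sorting advertisers: $7.96 (Arden) > $6.98 (Quill) > $6.63 (Stratus) > $1.36 (Orion)
Orion ranks below slot 3 → no slot, pays nothing.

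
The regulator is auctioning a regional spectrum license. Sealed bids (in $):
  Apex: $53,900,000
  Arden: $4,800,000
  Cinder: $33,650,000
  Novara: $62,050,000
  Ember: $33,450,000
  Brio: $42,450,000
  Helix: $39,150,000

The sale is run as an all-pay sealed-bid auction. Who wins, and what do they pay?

Novara pays $62,050,000

Bids in order: 62,050,000 (Novara) > 53,900,000 (Apex) > 42,450,000 (Brio) > 39,150,000 (Helix) > 33,650,000 (Cinder) > 33,450,000 (Ember) > …
Novara is highest and takes the item; every bidder forfeits their bid.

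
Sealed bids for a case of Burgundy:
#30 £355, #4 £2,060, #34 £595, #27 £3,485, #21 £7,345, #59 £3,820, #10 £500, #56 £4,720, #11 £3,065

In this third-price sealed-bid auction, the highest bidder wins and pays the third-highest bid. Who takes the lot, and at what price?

Third-price sealed-bid auction: the highest bidder wins and pays the third-highest bid.
Bids in order: 7,345 (#21) > 4,720 (#56) > 3,820 (#59) > 3,485 (#27) > 3,065 (#11) > 2,060 (#4) > …
#21 wins; payment is bid #3 in the ranking = £3,820.

#21 pays £3,820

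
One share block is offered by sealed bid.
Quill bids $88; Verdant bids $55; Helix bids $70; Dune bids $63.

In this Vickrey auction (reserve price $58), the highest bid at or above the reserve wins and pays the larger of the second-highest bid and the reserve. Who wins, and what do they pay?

Quill pays $70

Bids ranked: 88 (Quill) > 70 (Helix) > 63 (Dune) > 55 (Verdant)
Highest eligible bid: Quill at $88.
Second-highest bid $70 exceeds the reserve $58 → payment $70.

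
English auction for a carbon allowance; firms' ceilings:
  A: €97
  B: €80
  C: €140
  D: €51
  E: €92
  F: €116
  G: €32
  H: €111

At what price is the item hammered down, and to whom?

C wins at €116

Sorting limits: 140 (C) > 116 (F) > 111 (H) > 97 (A) > 92 (E) > 80 (B) > …
Bidding ends when F exits at €116; C takes it.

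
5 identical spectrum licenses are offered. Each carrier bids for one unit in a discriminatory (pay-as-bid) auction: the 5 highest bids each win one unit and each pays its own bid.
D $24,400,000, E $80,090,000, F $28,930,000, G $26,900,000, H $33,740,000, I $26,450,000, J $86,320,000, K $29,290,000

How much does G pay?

G pays $0

Sorting: 86,320,000 (J), 80,090,000 (E), 33,740,000 (H), 29,290,000 (K), 28,930,000 (F), 26,900,000 (G), 26,450,000 (I), …
The 5 highest are J, E, H, K, F.
G does not win → $0.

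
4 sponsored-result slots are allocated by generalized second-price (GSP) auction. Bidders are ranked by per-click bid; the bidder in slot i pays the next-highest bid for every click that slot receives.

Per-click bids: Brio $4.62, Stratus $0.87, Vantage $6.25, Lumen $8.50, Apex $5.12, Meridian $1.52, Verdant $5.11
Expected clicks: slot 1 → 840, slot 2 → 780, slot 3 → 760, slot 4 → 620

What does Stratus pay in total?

Stratus pays $0.00

Per-click bids in order: $8.50 (Lumen) > $6.25 (Vantage) > $5.12 (Apex) > $5.11 (Verdant) > $4.62 (Brio) > …
Stratus ranks below slot 4 → no slot, pays nothing.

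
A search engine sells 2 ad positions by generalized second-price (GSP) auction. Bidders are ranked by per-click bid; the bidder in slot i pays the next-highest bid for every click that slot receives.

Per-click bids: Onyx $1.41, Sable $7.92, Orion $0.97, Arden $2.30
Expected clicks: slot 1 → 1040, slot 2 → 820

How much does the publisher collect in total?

Total revenue: $3548.20

Per-click bids in order: $7.92 (Sable) > $2.30 (Arden) > $1.41 (Onyx) > …
Slot 1: Sable pays $2.30 × 1040 = $2392.00
Slot 2: Arden pays $1.41 × 820 = $1156.20
Total = $3548.20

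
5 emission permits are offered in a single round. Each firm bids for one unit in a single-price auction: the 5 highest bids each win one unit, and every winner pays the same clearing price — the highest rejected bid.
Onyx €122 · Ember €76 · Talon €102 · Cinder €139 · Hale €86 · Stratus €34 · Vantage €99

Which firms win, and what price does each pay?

Cinder, Onyx, Talon, Vantage, Hale; each pays €76

Ordering the bids: 139 (Cinder), 122 (Onyx), 102 (Talon), 99 (Vantage), 86 (Hale), 76 (Ember), 34 (Stratus)
Top 5: Cinder, Onyx, Talon, Vantage, Hale.
Highest unsuccessful bid: €76 → clearing price.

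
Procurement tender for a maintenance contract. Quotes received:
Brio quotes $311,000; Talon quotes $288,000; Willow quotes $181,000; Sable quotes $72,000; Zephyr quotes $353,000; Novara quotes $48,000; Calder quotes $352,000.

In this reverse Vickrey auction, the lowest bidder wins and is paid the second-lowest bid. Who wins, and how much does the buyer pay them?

Novara is paid $72,000

Sorting bids: 48,000 (Novara) < 72,000 (Sable) < 181,000 (Willow) < 288,000 (Talon) < 311,000 (Brio) < 352,000 (Calder) < …
Novara wins with the lowest bid; price is set by the runner-up at $72,000.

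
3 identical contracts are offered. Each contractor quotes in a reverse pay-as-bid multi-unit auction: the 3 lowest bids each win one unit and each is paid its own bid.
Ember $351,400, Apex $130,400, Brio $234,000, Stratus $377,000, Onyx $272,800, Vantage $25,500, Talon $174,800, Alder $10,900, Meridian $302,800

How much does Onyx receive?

Sorting: 10,900 (Alder), 25,500 (Vantage), 130,400 (Apex), 174,800 (Talon), 234,000 (Brio), …
Winners (3 units): Alder, Vantage, Apex.
Onyx does not win → $0.

Onyx is paid $0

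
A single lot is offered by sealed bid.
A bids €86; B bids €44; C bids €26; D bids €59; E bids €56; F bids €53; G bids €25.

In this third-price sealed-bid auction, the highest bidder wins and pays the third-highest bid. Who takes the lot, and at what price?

A pays €56

Bids in order: 86 (A) > 59 (D) > 56 (E) > 53 (F) > 44 (B) > 26 (C) > …
A wins; payment is bid #3 in the ranking = €56.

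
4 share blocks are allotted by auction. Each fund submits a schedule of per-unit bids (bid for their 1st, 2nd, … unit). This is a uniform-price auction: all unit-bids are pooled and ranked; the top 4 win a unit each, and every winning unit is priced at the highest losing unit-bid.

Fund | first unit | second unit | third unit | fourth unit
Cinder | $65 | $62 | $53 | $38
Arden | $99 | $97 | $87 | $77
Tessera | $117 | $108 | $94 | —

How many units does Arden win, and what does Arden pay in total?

Arden: 2 units, pays $188

Merging the schedules and taking the best 4: 117 (Tessera-1), 108 (Tessera-2), 99 (Arden-1), 97 (Arden-2)
The (k+1)-th unit-bid is $94.
Arden wins 2 unit(s) at $94 each.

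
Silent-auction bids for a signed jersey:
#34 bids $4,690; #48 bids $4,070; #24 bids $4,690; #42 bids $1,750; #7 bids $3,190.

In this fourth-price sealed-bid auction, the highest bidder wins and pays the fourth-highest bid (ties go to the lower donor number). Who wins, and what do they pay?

#24 pays $3,190

Sorting bids: 4,690 (#24) > 4,690 (#34) > 4,070 (#48) > 3,190 (#7) > 1,750 (#42)
Tie at $4,690 → #24 wins by tie-break.
#24 is highest; pays the fourth-highest bid, $3,190.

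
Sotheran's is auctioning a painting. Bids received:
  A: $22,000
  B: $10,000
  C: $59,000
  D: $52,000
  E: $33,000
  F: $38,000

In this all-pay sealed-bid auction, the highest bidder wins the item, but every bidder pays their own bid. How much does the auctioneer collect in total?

Sorting bids: 59,000 (C) > 52,000 (D) > 38,000 (F) > 33,000 (E) > 22,000 (A) > 10,000 (B)
C wins with the top bid; all bids are sunk regardless.
Every bidder forfeits their bid regardless of winning.
Revenue = 22,000 + 10,000 + 59,000 + 52,000 + 33,000 + 38,000 = $214,000.

Total revenue: $214,000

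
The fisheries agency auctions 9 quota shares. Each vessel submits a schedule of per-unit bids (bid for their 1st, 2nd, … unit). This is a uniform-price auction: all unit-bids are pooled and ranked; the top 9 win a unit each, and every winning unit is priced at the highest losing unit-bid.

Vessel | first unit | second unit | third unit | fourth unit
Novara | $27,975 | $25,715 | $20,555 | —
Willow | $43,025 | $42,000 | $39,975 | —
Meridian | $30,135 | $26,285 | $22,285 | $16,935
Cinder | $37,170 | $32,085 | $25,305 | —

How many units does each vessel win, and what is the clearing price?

Pooled unit-bids ranked (top 9): 43,025 (Willow-1), 42,000 (Willow-2), 39,975 (Willow-3), 37,170 (Cinder-1), 32,085 (Cinder-2), 30,135 (Meridian-1), 27,975 (Novara-1), 26,285 (Meridian-2), 25,715 (Novara-2)
First bid not allocated: $25,305.
Allocation: Cinder 2, Meridian 2, Novara 2, Willow 3.

Cinder 2, Meridian 2, Novara 2, Willow 3; clearing price $25,305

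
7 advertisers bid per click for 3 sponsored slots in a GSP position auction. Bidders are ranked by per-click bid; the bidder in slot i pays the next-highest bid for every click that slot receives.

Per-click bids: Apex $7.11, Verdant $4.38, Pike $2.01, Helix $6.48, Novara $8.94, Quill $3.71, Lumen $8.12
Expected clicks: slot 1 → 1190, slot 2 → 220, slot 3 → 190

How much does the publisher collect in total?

Ranked by bid: $8.94 (Novara) > $8.12 (Lumen) > $7.11 (Apex) > $6.48 (Helix) > …
Slot 1: Novara pays $8.12 × 1190 = $9662.80
Slot 2: Lumen pays $7.11 × 220 = $1564.20
Slot 3: Apex pays $6.48 × 190 = $1231.20
Total = $12458.20

Total revenue: $12458.20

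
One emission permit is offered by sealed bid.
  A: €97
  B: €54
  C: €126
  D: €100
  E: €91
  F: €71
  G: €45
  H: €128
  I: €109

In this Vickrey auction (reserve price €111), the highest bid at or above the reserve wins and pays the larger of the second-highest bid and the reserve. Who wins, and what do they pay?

H pays €126

Sorting bids: 128 (H) > 126 (C) > 109 (I) > 100 (D) > 97 (A) > 91 (E) > …
H has the top bid at or above the reserve (€128).
max(second-highest €126, reserve €111) = €126; the reserve does not bind.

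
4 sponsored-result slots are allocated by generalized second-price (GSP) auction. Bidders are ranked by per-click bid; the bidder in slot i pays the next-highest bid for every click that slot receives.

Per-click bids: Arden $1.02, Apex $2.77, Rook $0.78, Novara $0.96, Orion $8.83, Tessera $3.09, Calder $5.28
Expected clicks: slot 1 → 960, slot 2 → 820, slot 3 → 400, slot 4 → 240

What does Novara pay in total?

Novara pays $0.00

Sorting advertisers: $8.83 (Orion) > $5.28 (Calder) > $3.09 (Tessera) > $2.77 (Apex) > $1.02 (Arden) > …
Novara ranks below slot 4 → no slot, pays nothing.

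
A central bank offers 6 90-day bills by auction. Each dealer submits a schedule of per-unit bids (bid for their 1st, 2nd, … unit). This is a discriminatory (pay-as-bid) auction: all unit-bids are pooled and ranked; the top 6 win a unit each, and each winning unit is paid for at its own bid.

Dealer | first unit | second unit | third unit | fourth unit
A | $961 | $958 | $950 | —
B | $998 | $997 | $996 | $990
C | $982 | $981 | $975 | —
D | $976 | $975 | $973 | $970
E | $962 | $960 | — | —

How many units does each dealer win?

All unit-bids, highest first — top 6: 998 (B-1), 997 (B-2), 996 (B-3), 990 (B-4), 982 (C-1), 981 (C-2)
Next rejected bid: $976 (not a price — pay-as-bid).
Allocation: B 4, C 2.

B 4, C 2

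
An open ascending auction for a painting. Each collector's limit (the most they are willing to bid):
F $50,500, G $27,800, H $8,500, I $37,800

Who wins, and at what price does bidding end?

F wins at $37,800

Sorting limits: 50,500 (F) > 37,800 (I) > 27,800 (G) > 8,500 (H)
Once the price passes $37,800, only F is left; the hammer falls at I's limit of $37,800.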